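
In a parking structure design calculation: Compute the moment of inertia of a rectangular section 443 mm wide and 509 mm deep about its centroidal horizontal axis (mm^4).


I = b * h^3 / 12
= 443 * 509^3 / 12
= 443 * 131872229 / 12
= 4868283120.58 mm^4

4868283120.58 mm^4


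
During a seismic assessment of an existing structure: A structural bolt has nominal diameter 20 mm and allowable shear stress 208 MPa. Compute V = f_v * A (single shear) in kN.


A = pi * d^2 / 4 = pi * 20^2 / 4 = 314.1593 mm^2
V = f_v * A / 1000 = 208 * 314.1593 / 1000
= 65.3451 kN

65.3451 kN


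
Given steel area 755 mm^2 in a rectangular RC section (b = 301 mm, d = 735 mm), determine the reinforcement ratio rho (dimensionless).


rho = As / (b * d)
= 755 / (301 * 735)
= 755 / 221235
= 0.003413 (dimensionless)

0.003413 (dimensionless)


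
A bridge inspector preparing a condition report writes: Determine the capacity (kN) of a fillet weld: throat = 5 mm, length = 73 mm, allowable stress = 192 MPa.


Strength = throat * length * allowable stress
= 5 * 73 * 192 N
= 70080 N
= 70.08 kN

70.08 kN


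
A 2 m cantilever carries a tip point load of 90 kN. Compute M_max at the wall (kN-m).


For a cantilever with a point load at the free end:
M_max = P * L = 90 * 2 = 180 kN-m

180 kN-m


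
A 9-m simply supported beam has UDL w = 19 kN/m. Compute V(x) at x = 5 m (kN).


R_A = w * L / 2 = 19 * 9 / 2 = 85.5 kN
V(x) = R_A - w * x = 85.5 - 19 * 5
= -9.5 kN

-9.5 kN


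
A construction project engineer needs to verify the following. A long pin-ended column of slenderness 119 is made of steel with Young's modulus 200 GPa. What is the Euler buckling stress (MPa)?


sigma_cr = pi^2 * E / lambda^2
= 9.8696 * 200000.0 / 119^2
= 9.8696 * 200000.0 / 14161
= 139.3913 MPa

139.3913 MPa


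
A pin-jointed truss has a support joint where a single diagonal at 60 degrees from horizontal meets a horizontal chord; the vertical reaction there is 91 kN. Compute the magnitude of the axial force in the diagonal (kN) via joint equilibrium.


At the joint, only the diagonal has a vertical component, so vertical equilibrium gives:
F * sin(60) = 91
F = 91 / sin(60)
= 91 / 0.866025
= 105.08 kN

105.08 kN


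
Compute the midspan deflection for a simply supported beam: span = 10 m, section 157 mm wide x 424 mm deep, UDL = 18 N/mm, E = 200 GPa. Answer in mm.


I = 157 * 424^3 / 12 = 997277397.33 mm^4
L = 10000.0 mm, w = 18 N/mm, E = 200000.0 MPa
delta = 5 * w * L^4 / (384 * E * I)
= 5 * 18 * 10000.0^4 / (384 * 200000.0 * 997277397.33)
= 11.7507 mm

11.7507 mm


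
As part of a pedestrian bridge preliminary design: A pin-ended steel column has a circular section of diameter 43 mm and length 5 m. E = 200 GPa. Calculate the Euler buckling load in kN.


I = pi * d^4 / 64 = 167820.0 mm^4
L = 5000.0 mm
P_cr = pi^2 * E * I / L^2
= 9.8696 * 200000.0 * 167820.0 / 5000.0^2
= 13250.54 N = 13.2505 kN

13.2505 kN


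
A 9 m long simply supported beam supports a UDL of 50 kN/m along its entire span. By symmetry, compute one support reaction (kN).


Total load = w * L = 50 * 9 = 450 kN
By symmetry, each reaction R = total / 2 = 450 / 2 = 225.0 kN

225.0 kN


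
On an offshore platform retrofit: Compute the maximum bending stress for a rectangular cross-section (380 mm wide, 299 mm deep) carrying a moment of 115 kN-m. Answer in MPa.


I = b * h^3 / 12 = 380 * 299^3 / 12 = 846478468.33 mm^4
y = h / 2 = 299 / 2 = 149.5 mm
M = 115 kN-m = 115000000.0 N-mm
sigma = M * y / I = 115000000.0 * 149.5 / 846478468.33
= 20.31 MPa

20.31 MPa


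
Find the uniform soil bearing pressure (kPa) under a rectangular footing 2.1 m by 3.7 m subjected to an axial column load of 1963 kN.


A = 2.1 * 3.7 = 7.77 m^2
q = P / A = 1963 / 7.77
= 252.6384 kPa

252.6384 kPa


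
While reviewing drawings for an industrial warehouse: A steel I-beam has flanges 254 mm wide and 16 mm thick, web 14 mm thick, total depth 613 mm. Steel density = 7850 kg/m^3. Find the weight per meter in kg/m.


A_flanges = 2 * 254 * 16 = 8128 mm^2
A_web = (613 - 2 * 16) * 14 = 8134 mm^2
A_total = 8128 + 8134 = 16262 mm^2 = 0.016262 m^2
Weight = rho * A = 7850 * 0.016262 = 127.6567 kg/m

127.6567 kg/m


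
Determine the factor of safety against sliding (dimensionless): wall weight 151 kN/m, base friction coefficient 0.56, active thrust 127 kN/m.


Resisting force = mu * W = 0.56 * 151 = 84.56 kN/m
FOS = Resisting / Driving = 84.56 / 127
= 0.6658 (dimensionless)

0.6658 (dimensionless)


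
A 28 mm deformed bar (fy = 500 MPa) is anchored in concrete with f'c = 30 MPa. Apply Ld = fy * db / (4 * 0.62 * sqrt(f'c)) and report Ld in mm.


Ld = (fy * db) / (4 * 0.62 * sqrt(f'c))
= (500 * 28) / (4 * 0.62 * sqrt(30))
= 14000 / 13.5835
= 1030.66 mm

1030.66 mm


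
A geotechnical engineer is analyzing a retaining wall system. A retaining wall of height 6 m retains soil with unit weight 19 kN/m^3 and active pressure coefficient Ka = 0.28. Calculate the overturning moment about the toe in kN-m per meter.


Pa = 0.5 * Ka * gamma * H^2
= 0.5 * 0.28 * 19 * 6^2
= 95.76 kN/m
Arm = H / 3 = 6 / 3 = 2.0 m
Mo = Pa * arm = Pa * H / 3 = 95.76 * 6 / 3 = 191.52 kN-m/m

191.52 kN-m/m


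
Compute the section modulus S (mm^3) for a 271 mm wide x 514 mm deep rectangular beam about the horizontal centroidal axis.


S = b * h^2 / 6
= 271 * 514^2 / 6
= 271 * 264196 / 6
= 11932852.67 mm^3

11932852.67 mm^3


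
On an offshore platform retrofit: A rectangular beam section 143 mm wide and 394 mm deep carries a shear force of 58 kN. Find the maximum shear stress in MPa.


A = b * h = 143 * 394 = 56342 mm^2
V = 58 kN = 58000.0 N
tau_max = 1.5 * V / A = 1.5 * 58000.0 / 56342
= 1.5441 MPa

1.5441 MPa


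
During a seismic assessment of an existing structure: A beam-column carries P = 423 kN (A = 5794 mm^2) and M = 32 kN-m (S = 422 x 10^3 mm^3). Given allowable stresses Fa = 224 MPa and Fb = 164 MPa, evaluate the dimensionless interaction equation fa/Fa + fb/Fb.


f_a = P / A = 423000.0 / 5794 = 73.0066 MPa
f_b = M / S = 32000000.0 / 422000.0 = 75.8294 MPa
Ratio = f_a / Fa + f_b / Fb
= 73.0066 / 224 + 75.8294 / 164
= 0.7883 (dimensionless)

0.7883 (dimensionless)


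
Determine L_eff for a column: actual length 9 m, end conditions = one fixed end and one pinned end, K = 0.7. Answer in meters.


L_eff = K * L
= 0.7 * 9
= 6.3 m

6.3 m


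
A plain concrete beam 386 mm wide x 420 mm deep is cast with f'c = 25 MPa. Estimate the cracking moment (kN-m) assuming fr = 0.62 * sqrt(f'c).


fr = 0.62 * sqrt(25) = 0.62 * 5.0 = 3.1 MPa
I = 386 * 420^3 / 12 = 2383164000.0 mm^4
y_t = 210.0 mm
M_cr = fr * I / y_t = 3.1 * 2383164000.0 / 210.0 N-mm
= 35.18 kN-m

35.18 kN-m


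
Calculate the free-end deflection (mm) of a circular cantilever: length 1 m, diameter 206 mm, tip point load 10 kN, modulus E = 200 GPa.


I = pi * d^4 / 64 = pi * 206^4 / 64 = 88397255.23 mm^4
L = 1000.0 mm, P = 10000.0 N, E = 200000.0 MPa
delta = P * L^3 / (3 * E * I)
= 10000.0 * 1000.0^3 / (3 * 200000.0 * 88397255.23)
= 0.1885 mm

0.1885 mm


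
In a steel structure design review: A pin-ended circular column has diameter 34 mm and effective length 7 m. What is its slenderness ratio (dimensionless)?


Radius of gyration r = d / 4 = 34 / 4 = 8.5 mm
L_eff = 7000.0 mm
Slenderness ratio = L / r = 7000.0 / 8.5 = 823.53 (dimensionless)

823.53 (dimensionless)


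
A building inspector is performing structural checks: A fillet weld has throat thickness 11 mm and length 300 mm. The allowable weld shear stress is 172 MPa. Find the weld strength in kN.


Strength = throat * length * allowable stress
= 11 * 300 * 172 N
= 567600 N
= 567.6 kN

567.6 kN


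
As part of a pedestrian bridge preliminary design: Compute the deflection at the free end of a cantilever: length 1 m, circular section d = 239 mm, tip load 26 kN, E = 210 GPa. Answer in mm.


I = pi * d^4 / 64 = pi * 239^4 / 64 = 160162744.63 mm^4
L = 1000.0 mm, P = 26000.0 N, E = 210000.0 MPa
delta = P * L^3 / (3 * E * I)
= 26000.0 * 1000.0^3 / (3 * 210000.0 * 160162744.63)
= 0.2577 mm

0.2577 mm


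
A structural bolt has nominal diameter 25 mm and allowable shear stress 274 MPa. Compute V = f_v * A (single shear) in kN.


A = pi * d^2 / 4 = pi * 25^2 / 4 = 490.8739 mm^2
V = f_v * A / 1000 = 274 * 490.8739 / 1000
= 134.4994 kN

134.4994 kN


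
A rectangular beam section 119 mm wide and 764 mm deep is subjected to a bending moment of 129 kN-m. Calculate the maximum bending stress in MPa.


I = b * h^3 / 12 = 119 * 764^3 / 12 = 4422275461.33 mm^4
y = h / 2 = 764 / 2 = 382.0 mm
M = 129 kN-m = 129000000.0 N-mm
sigma = M * y / I = 129000000.0 * 382.0 / 4422275461.33
= 11.14 MPa

11.14 MPa


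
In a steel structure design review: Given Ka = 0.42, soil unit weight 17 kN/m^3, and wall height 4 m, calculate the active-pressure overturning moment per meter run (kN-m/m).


Pa = 0.5 * Ka * gamma * H^2
= 0.5 * 0.42 * 17 * 4^2
= 57.12 kN/m
Arm = H / 3 = 4 / 3 = 1.3333 m
Mo = Pa * arm = Pa * H / 3 = 57.12 * 4 / 3 = 76.16 kN-m/m

76.16 kN-m/m


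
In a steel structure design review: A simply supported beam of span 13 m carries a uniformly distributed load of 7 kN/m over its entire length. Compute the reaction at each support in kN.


Total load = w * L = 7 * 13 = 91 kN
By symmetry, each reaction R = total / 2 = 91 / 2 = 45.5 kN

45.5 kN


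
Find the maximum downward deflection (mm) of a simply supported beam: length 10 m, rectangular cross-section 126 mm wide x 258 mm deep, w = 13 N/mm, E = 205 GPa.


I = 126 * 258^3 / 12 = 180321876.0 mm^4
L = 10000.0 mm, w = 13 N/mm, E = 205000.0 MPa
delta = 5 * w * L^4 / (384 * E * I)
= 5 * 13 * 10000.0^4 / (384 * 205000.0 * 180321876.0)
= 45.791 mm

45.791 mm


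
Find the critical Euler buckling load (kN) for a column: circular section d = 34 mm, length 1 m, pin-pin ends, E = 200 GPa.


I = pi * d^4 / 64 = 65597.24 mm^4
L = 1000.0 mm
P_cr = pi^2 * E * I / L^2
= 9.8696 * 200000.0 * 65597.24 / 1000.0^2
= 129483.76 N = 129.4838 kN

129.4838 kN


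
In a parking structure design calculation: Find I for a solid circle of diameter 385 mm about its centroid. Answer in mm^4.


r = d / 2 = 385 / 2 = 192.5 mm
I = pi * r^4 / 4 = pi * 192.5^4 / 4
= 1078481790.6 mm^4

1078481790.6 mm^4


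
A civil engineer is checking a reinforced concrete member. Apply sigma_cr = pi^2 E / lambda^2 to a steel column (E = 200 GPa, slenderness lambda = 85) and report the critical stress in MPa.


sigma_cr = pi^2 * E / lambda^2
= 9.8696 * 200000.0 / 85^2
= 9.8696 * 200000.0 / 7225
= 273.207 MPa

273.207 MPa


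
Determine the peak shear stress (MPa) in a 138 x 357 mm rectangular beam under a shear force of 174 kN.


A = b * h = 138 * 357 = 49266 mm^2
V = 174 kN = 174000.0 N
tau_max = 1.5 * V / A = 1.5 * 174000.0 / 49266
= 5.2978 MPa

5.2978 MPa


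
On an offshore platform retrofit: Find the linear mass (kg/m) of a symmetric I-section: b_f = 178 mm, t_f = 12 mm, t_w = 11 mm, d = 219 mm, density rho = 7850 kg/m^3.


A_flanges = 2 * 178 * 12 = 4272 mm^2
A_web = (219 - 2 * 12) * 11 = 2145 mm^2
A_total = 4272 + 2145 = 6417 mm^2 = 0.006417 m^2
Weight = rho * A = 7850 * 0.006417 = 50.3734 kg/m

50.3734 kg/m


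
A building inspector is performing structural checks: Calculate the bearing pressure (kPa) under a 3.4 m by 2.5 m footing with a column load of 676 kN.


A = 3.4 * 2.5 = 8.5 m^2
q = P / A = 676 / 8.5
= 79.5294 kPa

79.5294 kPa


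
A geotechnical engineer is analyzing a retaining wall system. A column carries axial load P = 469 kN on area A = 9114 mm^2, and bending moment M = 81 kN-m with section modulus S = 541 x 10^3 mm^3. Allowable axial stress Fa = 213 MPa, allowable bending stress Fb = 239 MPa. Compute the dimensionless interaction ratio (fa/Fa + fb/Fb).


f_a = P / A = 469000.0 / 9114 = 51.4593 MPa
f_b = M / S = 81000000.0 / 541000.0 = 149.7227 MPa
Ratio = f_a / Fa + f_b / Fb
= 51.4593 / 213 + 149.7227 / 239
= 0.868 (dimensionless)

0.868 (dimensionless)


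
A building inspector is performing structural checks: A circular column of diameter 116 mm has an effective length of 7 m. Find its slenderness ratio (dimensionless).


Radius of gyration r = d / 4 = 116 / 4 = 29.0 mm
L_eff = 7000.0 mm
Slenderness ratio = L / r = 7000.0 / 29.0 = 241.38 (dimensionless)

241.38 (dimensionless)


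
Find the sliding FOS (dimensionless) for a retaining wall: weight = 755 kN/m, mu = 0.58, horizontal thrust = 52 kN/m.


Resisting force = mu * W = 0.58 * 755 = 437.9 kN/m
FOS = Resisting / Driving = 437.9 / 52
= 8.4212 (dimensionless)

8.4212 (dimensionless)


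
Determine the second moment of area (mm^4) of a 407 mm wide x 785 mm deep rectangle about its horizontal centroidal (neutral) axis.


I = b * h^3 / 12
= 407 * 785^3 / 12
= 407 * 483736625 / 12
= 16406733864.58 mm^4

16406733864.58 mm^4


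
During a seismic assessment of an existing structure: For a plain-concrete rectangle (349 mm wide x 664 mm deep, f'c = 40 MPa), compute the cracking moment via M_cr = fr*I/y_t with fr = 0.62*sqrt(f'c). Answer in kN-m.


fr = 0.62 * sqrt(40) = 0.62 * 6.3246 = 3.9212 MPa
I = 349 * 664^3 / 12 = 8514289621.33 mm^4
y_t = 332.0 mm
M_cr = fr * I / y_t = 3.9212 * 8514289621.33 / 332.0 N-mm
= 100.5616 kN-m

100.5616 kN-m


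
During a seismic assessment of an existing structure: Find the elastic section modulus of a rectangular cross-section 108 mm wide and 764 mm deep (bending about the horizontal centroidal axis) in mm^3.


S = b * h^2 / 6
= 108 * 764^2 / 6
= 108 * 583696 / 6
= 10506528.0 mm^3

10506528.0 mm^3


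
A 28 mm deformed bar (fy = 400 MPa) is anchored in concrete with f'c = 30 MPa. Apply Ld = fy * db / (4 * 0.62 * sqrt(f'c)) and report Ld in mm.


Ld = (fy * db) / (4 * 0.62 * sqrt(f'c))
= (400 * 28) / (4 * 0.62 * sqrt(30))
= 11200 / 13.5835
= 824.53 mm

824.53 mm


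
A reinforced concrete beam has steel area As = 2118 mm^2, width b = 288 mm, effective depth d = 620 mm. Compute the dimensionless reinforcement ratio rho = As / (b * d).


rho = As / (b * d)
= 2118 / (288 * 620)
= 2118 / 178560
= 0.011862 (dimensionless)

0.011862 (dimensionless)


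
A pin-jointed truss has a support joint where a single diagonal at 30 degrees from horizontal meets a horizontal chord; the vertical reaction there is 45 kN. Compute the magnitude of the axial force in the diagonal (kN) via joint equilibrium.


At the joint, only the diagonal has a vertical component, so vertical equilibrium gives:
F * sin(30) = 45
F = 45 / sin(30)
= 45 / 0.5
= 90.0 kN

90.0 kN


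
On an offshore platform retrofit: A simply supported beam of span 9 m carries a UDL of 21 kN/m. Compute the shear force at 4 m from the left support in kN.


R_A = w * L / 2 = 21 * 9 / 2 = 94.5 kN
V(x) = R_A - w * x = 94.5 - 21 * 4
= 10.5 kN

10.5 kN


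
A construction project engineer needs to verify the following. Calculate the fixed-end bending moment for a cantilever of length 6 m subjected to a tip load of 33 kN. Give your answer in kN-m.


For a cantilever with a point load at the free end:
M_max = P * L = 33 * 6 = 198 kN-m

198 kN-m


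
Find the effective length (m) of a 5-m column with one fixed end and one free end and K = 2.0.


L_eff = K * L
= 2.0 * 5
= 10.0 m

10.0 m


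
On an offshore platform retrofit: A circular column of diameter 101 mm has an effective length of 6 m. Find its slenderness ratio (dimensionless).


Radius of gyration r = d / 4 = 101 / 4 = 25.25 mm
L_eff = 6000.0 mm
Slenderness ratio = L / r = 6000.0 / 25.25 = 237.62 (dimensionless)

237.62 (dimensionless)


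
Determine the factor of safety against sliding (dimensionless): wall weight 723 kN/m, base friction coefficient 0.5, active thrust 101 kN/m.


Resisting force = mu * W = 0.5 * 723 = 361.5 kN/m
FOS = Resisting / Driving = 361.5 / 101
= 3.5792 (dimensionless)

3.5792 (dimensionless)


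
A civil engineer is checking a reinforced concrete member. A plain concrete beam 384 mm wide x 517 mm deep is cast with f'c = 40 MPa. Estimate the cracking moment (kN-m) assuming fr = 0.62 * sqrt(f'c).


fr = 0.62 * sqrt(40) = 0.62 * 6.3246 = 3.9212 MPa
I = 384 * 517^3 / 12 = 4422029216.0 mm^4
y_t = 258.5 mm
M_cr = fr * I / y_t = 3.9212 * 4422029216.0 / 258.5 N-mm
= 67.0784 kN-m

67.0784 kN-m


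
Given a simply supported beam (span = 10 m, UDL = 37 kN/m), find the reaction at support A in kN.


Total load = w * L = 37 * 10 = 370 kN
By symmetry, each reaction R = total / 2 = 370 / 2 = 185.0 kN

185.0 kN


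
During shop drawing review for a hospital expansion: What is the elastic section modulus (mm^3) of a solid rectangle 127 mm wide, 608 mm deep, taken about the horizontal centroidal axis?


S = b * h^2 / 6
= 127 * 608^2 / 6
= 127 * 369664 / 6
= 7824554.67 mm^3

7824554.67 mm^3


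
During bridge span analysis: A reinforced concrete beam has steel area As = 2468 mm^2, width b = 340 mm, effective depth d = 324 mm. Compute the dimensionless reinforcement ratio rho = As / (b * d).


rho = As / (b * d)
= 2468 / (340 * 324)
= 2468 / 110160
= 0.022404 (dimensionless)

0.022404 (dimensionless)


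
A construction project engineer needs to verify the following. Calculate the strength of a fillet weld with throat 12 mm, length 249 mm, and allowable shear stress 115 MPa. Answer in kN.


Strength = throat * length * allowable stress
= 12 * 249 * 115 N
= 343620 N
= 343.62 kN

343.62 kN


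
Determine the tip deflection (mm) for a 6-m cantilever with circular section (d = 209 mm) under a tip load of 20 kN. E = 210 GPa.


I = pi * d^4 / 64 = pi * 209^4 / 64 = 93660191.87 mm^4
L = 6000.0 mm, P = 20000.0 N, E = 210000.0 MPa
delta = P * L^3 / (3 * E * I)
= 20000.0 * 6000.0^3 / (3 * 210000.0 * 93660191.87)
= 73.213 mm

73.213 mm


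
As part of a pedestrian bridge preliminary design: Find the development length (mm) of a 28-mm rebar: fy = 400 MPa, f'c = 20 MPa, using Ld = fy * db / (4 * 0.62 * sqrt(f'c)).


Ld = (fy * db) / (4 * 0.62 * sqrt(f'c))
= (400 * 28) / (4 * 0.62 * sqrt(20))
= 11200 / 11.0909
= 1009.84 mm

1009.84 mm


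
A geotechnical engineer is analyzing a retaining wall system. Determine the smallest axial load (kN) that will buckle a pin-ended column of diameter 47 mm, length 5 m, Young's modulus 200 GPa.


I = pi * d^4 / 64 = 239530.78 mm^4
L = 5000.0 mm
P_cr = pi^2 * E * I / L^2
= 9.8696 * 200000.0 * 239530.78 / 5000.0^2
= 18912.59 N = 18.9126 kN

18.9126 kN


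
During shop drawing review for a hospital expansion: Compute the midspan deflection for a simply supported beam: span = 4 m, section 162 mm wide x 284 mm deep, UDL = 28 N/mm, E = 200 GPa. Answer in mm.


I = 162 * 284^3 / 12 = 309235104.0 mm^4
L = 4000.0 mm, w = 28 N/mm, E = 200000.0 MPa
delta = 5 * w * L^4 / (384 * E * I)
= 5 * 28 * 4000.0^4 / (384 * 200000.0 * 309235104.0)
= 1.5091 mm

1.5091 mm


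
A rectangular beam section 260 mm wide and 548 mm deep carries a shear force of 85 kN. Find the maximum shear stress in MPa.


A = b * h = 260 * 548 = 142480 mm^2
V = 85 kN = 85000.0 N
tau_max = 1.5 * V / A = 1.5 * 85000.0 / 142480
= 0.8949 MPa

0.8949 MPa


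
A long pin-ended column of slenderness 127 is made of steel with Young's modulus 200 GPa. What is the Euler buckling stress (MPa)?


sigma_cr = pi^2 * E / lambda^2
= 9.8696 * 200000.0 / 127^2
= 9.8696 * 200000.0 / 16129
= 122.3833 MPa

122.3833 MPa


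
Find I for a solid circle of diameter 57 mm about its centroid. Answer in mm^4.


r = d / 2 = 57 / 2 = 28.5 mm
I = pi * r^4 / 4 = pi * 28.5^4 / 4
= 518166.49 mm^4

518166.49 mm^4


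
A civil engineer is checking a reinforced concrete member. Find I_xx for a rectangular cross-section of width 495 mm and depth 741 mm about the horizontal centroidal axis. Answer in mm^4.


I = b * h^3 / 12
= 495 * 741^3 / 12
= 495 * 406869021 / 12
= 16783347116.25 mm^4

16783347116.25 mm^4


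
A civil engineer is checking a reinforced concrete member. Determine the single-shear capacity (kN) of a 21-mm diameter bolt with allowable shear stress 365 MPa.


A = pi * d^2 / 4 = pi * 21^2 / 4 = 346.3606 mm^2
V = f_v * A / 1000 = 365 * 346.3606 / 1000
= 126.4216 kN

126.4216 kN


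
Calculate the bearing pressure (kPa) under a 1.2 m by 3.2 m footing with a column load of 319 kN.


A = 1.2 * 3.2 = 3.84 m^2
q = P / A = 319 / 3.84
= 83.0729 kPa

83.0729 kPa


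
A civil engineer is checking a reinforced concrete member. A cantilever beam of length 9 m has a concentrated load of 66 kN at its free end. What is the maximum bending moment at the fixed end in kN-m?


For a cantilever with a point load at the free end:
M_max = P * L = 66 * 9 = 594 kN-m

594 kN-m


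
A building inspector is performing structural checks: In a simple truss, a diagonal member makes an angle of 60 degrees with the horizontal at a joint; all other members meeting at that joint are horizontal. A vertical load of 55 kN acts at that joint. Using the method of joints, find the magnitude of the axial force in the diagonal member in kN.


At the joint, only the diagonal has a vertical component, so vertical equilibrium gives:
F * sin(60) = 55
F = 55 / sin(60)
= 55 / 0.866025
= 63.51 kN

63.51 kN


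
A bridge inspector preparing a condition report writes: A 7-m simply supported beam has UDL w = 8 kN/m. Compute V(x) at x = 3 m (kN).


R_A = w * L / 2 = 8 * 7 / 2 = 28.0 kN
V(x) = R_A - w * x = 28.0 - 8 * 3
= 4.0 kN

4.0 kN


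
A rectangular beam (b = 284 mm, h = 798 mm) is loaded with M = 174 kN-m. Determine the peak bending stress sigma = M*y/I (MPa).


I = b * h^3 / 12 = 284 * 798^3 / 12 = 12026680344.0 mm^4
y = h / 2 = 798 / 2 = 399.0 mm
M = 174 kN-m = 174000000.0 N-mm
sigma = M * y / I = 174000000.0 * 399.0 / 12026680344.0
= 5.77 MPa

5.77 MPa


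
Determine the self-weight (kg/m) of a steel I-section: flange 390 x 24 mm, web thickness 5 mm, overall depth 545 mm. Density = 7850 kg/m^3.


A_flanges = 2 * 390 * 24 = 18720 mm^2
A_web = (545 - 2 * 24) * 5 = 2485 mm^2
A_total = 18720 + 2485 = 21205 mm^2 = 0.021205 m^2
Weight = rho * A = 7850 * 0.021205 = 166.4592 kg/m

166.4592 kg/m


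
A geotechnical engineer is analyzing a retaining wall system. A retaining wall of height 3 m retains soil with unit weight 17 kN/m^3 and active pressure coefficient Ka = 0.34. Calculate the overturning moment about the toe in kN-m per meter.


Pa = 0.5 * Ka * gamma * H^2
= 0.5 * 0.34 * 17 * 3^2
= 26.01 kN/m
Arm = H / 3 = 3 / 3 = 1.0 m
Mo = Pa * arm = Pa * H / 3 = 26.01 * 3 / 3 = 26.01 kN-m/m

26.01 kN-m/m


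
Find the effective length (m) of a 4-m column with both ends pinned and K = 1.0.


L_eff = K * L
= 1.0 * 4
= 4.0 m

4.0 m


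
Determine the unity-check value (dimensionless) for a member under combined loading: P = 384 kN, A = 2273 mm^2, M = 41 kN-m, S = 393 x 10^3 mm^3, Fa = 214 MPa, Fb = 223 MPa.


f_a = P / A = 384000.0 / 2273 = 168.9397 MPa
f_b = M / S = 41000000.0 / 393000.0 = 104.3257 MPa
Ratio = f_a / Fa + f_b / Fb
= 168.9397 / 214 + 104.3257 / 223
= 1.2573 (dimensionless)

1.2573 (dimensionless)


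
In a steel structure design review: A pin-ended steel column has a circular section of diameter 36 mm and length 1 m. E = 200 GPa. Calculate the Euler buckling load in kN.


I = pi * d^4 / 64 = 82447.96 mm^4
L = 1000.0 mm
P_cr = pi^2 * E * I / L^2
= 9.8696 * 200000.0 * 82447.96 / 1000.0^2
= 162745.75 N = 162.7457 kN

162.7457 kN


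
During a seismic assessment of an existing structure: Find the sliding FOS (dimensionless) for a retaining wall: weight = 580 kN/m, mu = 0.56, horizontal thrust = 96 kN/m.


Resisting force = mu * W = 0.56 * 580 = 324.8 kN/m
FOS = Resisting / Driving = 324.8 / 96
= 3.3833 (dimensionless)

3.3833 (dimensionless)


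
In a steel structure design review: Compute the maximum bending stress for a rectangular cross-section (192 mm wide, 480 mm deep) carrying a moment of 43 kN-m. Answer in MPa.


I = b * h^3 / 12 = 192 * 480^3 / 12 = 1769472000.0 mm^4
y = h / 2 = 480 / 2 = 240.0 mm
M = 43 kN-m = 43000000.0 N-mm
sigma = M * y / I = 43000000.0 * 240.0 / 1769472000.0
= 5.83 MPa

5.83 MPa


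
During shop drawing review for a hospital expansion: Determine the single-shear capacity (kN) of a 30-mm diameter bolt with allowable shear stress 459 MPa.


A = pi * d^2 / 4 = pi * 30^2 / 4 = 706.8583 mm^2
V = f_v * A / 1000 = 459 * 706.8583 / 1000
= 324.448 kN

324.448 kN


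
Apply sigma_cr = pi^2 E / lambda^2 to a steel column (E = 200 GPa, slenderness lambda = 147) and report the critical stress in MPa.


sigma_cr = pi^2 * E / lambda^2
= 9.8696 * 200000.0 / 147^2
= 9.8696 * 200000.0 / 21609
= 91.3472 MPa

91.3472 MPa


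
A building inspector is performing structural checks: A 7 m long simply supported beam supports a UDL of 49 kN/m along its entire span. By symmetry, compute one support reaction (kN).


Total load = w * L = 49 * 7 = 343 kN
By symmetry, each reaction R = total / 2 = 343 / 2 = 171.5 kN

171.5 kN


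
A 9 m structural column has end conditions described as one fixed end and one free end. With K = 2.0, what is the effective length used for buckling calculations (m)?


L_eff = K * L
= 2.0 * 9
= 18.0 m

18.0 m


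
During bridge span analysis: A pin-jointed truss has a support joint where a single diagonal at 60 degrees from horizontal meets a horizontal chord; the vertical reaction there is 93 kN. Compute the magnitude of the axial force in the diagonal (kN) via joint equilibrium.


At the joint, only the diagonal has a vertical component, so vertical equilibrium gives:
F * sin(60) = 93
F = 93 / sin(60)
= 93 / 0.866025
= 107.39 kN

107.39 kN


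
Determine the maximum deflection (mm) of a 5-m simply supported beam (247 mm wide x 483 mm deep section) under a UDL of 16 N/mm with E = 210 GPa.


I = 247 * 483^3 / 12 = 2319300915.75 mm^4
L = 5000.0 mm, w = 16 N/mm, E = 210000.0 MPa
delta = 5 * w * L^4 / (384 * E * I)
= 5 * 16 * 5000.0^4 / (384 * 210000.0 * 2319300915.75)
= 0.2673 mm

0.2673 mm


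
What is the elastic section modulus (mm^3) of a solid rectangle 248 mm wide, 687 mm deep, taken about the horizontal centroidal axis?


S = b * h^2 / 6
= 248 * 687^2 / 6
= 248 * 471969 / 6
= 19508052.0 mm^3

19508052.0 mm^3


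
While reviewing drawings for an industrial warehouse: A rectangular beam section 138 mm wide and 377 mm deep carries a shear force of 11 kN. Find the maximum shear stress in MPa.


A = b * h = 138 * 377 = 52026 mm^2
V = 11 kN = 11000.0 N
tau_max = 1.5 * V / A = 1.5 * 11000.0 / 52026
= 0.3171 MPa

0.3171 MPa


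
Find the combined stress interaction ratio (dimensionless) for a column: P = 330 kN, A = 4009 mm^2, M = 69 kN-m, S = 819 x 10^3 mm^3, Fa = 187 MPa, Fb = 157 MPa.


f_a = P / A = 330000.0 / 4009 = 82.3148 MPa
f_b = M / S = 69000000.0 / 819000.0 = 84.2491 MPa
Ratio = f_a / Fa + f_b / Fb
= 82.3148 / 187 + 84.2491 / 157
= 0.9768 (dimensionless)

0.9768 (dimensionless)


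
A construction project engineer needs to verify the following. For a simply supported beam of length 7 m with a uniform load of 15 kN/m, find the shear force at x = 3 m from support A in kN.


R_A = w * L / 2 = 15 * 7 / 2 = 52.5 kN
V(x) = R_A - w * x = 52.5 - 15 * 3
= 7.5 kN

7.5 kN


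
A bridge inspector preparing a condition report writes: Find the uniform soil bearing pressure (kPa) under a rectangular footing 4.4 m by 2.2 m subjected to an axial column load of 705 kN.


A = 4.4 * 2.2 = 9.68 m^2
q = P / A = 705 / 9.68
= 72.8306 kPa

72.8306 kPa


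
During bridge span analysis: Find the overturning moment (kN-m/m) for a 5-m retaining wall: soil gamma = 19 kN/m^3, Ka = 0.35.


Pa = 0.5 * Ka * gamma * H^2
= 0.5 * 0.35 * 19 * 5^2
= 83.125 kN/m
Arm = H / 3 = 5 / 3 = 1.6667 m
Mo = Pa * arm = Pa * H / 3 = 83.125 * 5 / 3 = 138.5417 kN-m/m

138.5417 kN-m/m


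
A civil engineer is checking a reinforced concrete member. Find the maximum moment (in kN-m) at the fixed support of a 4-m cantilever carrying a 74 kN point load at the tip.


For a cantilever with a point load at the free end:
M_max = P * L = 74 * 4 = 296 kN-m

296 kN-m


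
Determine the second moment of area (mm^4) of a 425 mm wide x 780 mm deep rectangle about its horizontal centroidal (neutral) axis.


I = b * h^3 / 12
= 425 * 780^3 / 12
= 425 * 474552000 / 12
= 16807050000.0 mm^4

16807050000.0 mm^4


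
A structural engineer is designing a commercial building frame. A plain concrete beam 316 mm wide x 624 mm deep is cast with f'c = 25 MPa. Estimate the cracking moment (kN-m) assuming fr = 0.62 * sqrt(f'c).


fr = 0.62 * sqrt(25) = 0.62 * 5.0 = 3.1 MPa
I = 316 * 624^3 / 12 = 6398226432.0 mm^4
y_t = 312.0 mm
M_cr = fr * I / y_t = 3.1 * 6398226432.0 / 312.0 N-mm
= 63.5721 kN-m

63.5721 kN-m


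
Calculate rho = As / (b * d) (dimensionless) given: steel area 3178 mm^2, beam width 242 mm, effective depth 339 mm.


rho = As / (b * d)
= 3178 / (242 * 339)
= 3178 / 82038
= 0.038738 (dimensionless)

0.038738 (dimensionless)


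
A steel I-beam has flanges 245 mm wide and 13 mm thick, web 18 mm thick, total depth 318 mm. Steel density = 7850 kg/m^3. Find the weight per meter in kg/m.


A_flanges = 2 * 245 * 13 = 6370 mm^2
A_web = (318 - 2 * 13) * 18 = 5256 mm^2
A_total = 6370 + 5256 = 11626 mm^2 = 0.011626 m^2
Weight = rho * A = 7850 * 0.011626 = 91.2641 kg/m

91.2641 kg/m


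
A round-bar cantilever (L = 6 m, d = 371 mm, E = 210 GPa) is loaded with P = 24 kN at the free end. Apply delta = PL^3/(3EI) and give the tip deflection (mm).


I = pi * d^4 / 64 = pi * 371^4 / 64 = 929962715.94 mm^4
L = 6000.0 mm, P = 24000.0 N, E = 210000.0 MPa
delta = P * L^3 / (3 * E * I)
= 24000.0 * 6000.0^3 / (3 * 210000.0 * 929962715.94)
= 8.8483 mm

8.8483 mm


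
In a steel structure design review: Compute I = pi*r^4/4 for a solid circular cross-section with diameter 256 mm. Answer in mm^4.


r = d / 2 = 256 / 2 = 128.0 mm
I = pi * r^4 / 4 = pi * 128.0^4 / 4
= 210828714.13 mm^4

210828714.13 mm^4


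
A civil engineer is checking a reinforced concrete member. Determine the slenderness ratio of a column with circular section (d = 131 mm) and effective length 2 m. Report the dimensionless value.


Radius of gyration r = d / 4 = 131 / 4 = 32.75 mm
L_eff = 2000.0 mm
Slenderness ratio = L / r = 2000.0 / 32.75 = 61.07 (dimensionless)

61.07 (dimensionless)


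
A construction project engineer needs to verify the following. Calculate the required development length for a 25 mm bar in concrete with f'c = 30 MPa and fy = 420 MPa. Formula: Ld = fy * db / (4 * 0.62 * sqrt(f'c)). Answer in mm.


Ld = (fy * db) / (4 * 0.62 * sqrt(f'c))
= (420 * 25) / (4 * 0.62 * sqrt(30))
= 10500 / 13.5835
= 773.0 mm

773.0 mm


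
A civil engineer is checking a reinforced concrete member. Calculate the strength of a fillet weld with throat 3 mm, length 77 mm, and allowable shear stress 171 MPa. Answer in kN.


Strength = throat * length * allowable stress
= 3 * 77 * 171 N
= 39501 N
= 39.5 kN

39.5 kN


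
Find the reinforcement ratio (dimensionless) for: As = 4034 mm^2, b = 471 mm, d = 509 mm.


rho = As / (b * d)
= 4034 / (471 * 509)
= 4034 / 239739
= 0.016827 (dimensionless)

0.016827 (dimensionless)


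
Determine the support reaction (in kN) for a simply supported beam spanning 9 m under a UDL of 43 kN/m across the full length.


Total load = w * L = 43 * 9 = 387 kN
By symmetry, each reaction R = total / 2 = 387 / 2 = 193.5 kN

193.5 kN


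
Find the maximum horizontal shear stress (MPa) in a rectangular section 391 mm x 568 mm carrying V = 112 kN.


A = b * h = 391 * 568 = 222088 mm^2
V = 112 kN = 112000.0 N
tau_max = 1.5 * V / A = 1.5 * 112000.0 / 222088
= 0.7565 MPa

0.7565 MPa


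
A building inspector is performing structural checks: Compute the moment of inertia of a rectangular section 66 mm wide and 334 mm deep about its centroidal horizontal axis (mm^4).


I = b * h^3 / 12
= 66 * 334^3 / 12
= 66 * 37259704 / 12
= 204928372.0 mm^4

204928372.0 mm^4


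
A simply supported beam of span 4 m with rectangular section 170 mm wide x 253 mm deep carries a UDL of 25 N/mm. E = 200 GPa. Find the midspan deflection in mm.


I = 170 * 253^3 / 12 = 229418924.17 mm^4
L = 4000.0 mm, w = 25 N/mm, E = 200000.0 MPa
delta = 5 * w * L^4 / (384 * E * I)
= 5 * 25 * 4000.0^4 / (384 * 200000.0 * 229418924.17)
= 1.8162 mm

1.8162 mm


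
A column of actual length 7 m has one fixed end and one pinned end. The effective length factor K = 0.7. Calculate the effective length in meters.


L_eff = K * L
= 0.7 * 7
= 4.9 m

4.9 m


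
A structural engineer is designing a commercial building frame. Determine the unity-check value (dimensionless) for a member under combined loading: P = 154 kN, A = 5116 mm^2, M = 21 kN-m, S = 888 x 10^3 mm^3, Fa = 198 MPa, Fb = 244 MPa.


f_a = P / A = 154000.0 / 5116 = 30.1016 MPa
f_b = M / S = 21000000.0 / 888000.0 = 23.6486 MPa
Ratio = f_a / Fa + f_b / Fb
= 30.1016 / 198 + 23.6486 / 244
= 0.2489 (dimensionless)

0.2489 (dimensionless)


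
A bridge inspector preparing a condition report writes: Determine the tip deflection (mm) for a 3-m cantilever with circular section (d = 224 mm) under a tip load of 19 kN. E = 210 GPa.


I = pi * d^4 / 64 = pi * 224^4 / 64 = 123583921.54 mm^4
L = 3000.0 mm, P = 19000.0 N, E = 210000.0 MPa
delta = P * L^3 / (3 * E * I)
= 19000.0 * 3000.0^3 / (3 * 210000.0 * 123583921.54)
= 6.5889 mm

6.5889 mm


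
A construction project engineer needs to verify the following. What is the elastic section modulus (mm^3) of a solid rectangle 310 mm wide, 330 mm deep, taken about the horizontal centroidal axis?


S = b * h^2 / 6
= 310 * 330^2 / 6
= 310 * 108900 / 6
= 5626500.0 mm^3

5626500.0 mm^3


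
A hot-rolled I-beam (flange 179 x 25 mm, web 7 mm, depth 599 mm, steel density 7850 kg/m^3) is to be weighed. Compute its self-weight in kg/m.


A_flanges = 2 * 179 * 25 = 8950 mm^2
A_web = (599 - 2 * 25) * 7 = 3843 mm^2
A_total = 8950 + 3843 = 12793 mm^2 = 0.012793 m^2
Weight = rho * A = 7850 * 0.012793 = 100.425 kg/m

100.425 kg/m


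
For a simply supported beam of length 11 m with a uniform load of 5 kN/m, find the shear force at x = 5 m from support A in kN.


R_A = w * L / 2 = 5 * 11 / 2 = 27.5 kN
V(x) = R_A - w * x = 27.5 - 5 * 5
= 2.5 kN

2.5 kN


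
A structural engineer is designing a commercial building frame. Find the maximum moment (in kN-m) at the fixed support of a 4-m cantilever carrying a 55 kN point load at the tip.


For a cantilever with a point load at the free end:
M_max = P * L = 55 * 4 = 220 kN-m

220 kN-m


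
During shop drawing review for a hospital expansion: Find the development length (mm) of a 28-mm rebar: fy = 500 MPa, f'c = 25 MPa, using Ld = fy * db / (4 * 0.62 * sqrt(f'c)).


Ld = (fy * db) / (4 * 0.62 * sqrt(f'c))
= (500 * 28) / (4 * 0.62 * sqrt(25))
= 14000 / 12.4
= 1129.03 mm

1129.03 mm


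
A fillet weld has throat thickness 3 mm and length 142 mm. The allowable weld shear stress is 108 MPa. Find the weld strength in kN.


Strength = throat * length * allowable stress
= 3 * 142 * 108 N
= 46008 N
= 46.01 kN

46.01 kN


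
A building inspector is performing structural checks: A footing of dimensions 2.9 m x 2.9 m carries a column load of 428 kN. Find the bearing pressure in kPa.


A = 2.9 * 2.9 = 8.41 m^2
q = P / A = 428 / 8.41
= 50.8918 kPa

50.8918 kPa


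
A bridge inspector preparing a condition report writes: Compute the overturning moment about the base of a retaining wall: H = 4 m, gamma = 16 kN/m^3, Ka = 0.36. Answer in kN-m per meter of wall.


Pa = 0.5 * Ka * gamma * H^2
= 0.5 * 0.36 * 16 * 4^2
= 46.08 kN/m
Arm = H / 3 = 4 / 3 = 1.3333 m
Mo = Pa * arm = Pa * H / 3 = 46.08 * 4 / 3 = 61.44 kN-m/m

61.44 kN-m/m


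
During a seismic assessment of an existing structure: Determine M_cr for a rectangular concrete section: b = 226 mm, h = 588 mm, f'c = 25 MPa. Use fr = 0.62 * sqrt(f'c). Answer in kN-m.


fr = 0.62 * sqrt(25) = 0.62 * 5.0 = 3.1 MPa
I = 226 * 588^3 / 12 = 3828769056.0 mm^4
y_t = 294.0 mm
M_cr = fr * I / y_t = 3.1 * 3828769056.0 / 294.0 N-mm
= 40.3714 kN-m

40.3714 kN-m


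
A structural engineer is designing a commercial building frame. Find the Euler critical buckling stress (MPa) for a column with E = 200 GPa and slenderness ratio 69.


sigma_cr = pi^2 * E / lambda^2
= 9.8696 * 200000.0 / 69^2
= 9.8696 * 200000.0 / 4761
= 414.6022 MPa

414.6022 MPa


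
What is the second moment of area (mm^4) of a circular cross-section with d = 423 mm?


r = d / 2 = 423 / 2 = 211.5 mm
I = pi * r^4 / 4 = pi * 211.5^4 / 4
= 1571561453.88 mm^4

1571561453.88 mm^4


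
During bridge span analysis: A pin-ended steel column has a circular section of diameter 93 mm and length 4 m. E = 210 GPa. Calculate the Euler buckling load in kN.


I = pi * d^4 / 64 = 3671991.72 mm^4
L = 4000.0 mm
P_cr = pi^2 * E * I / L^2
= 9.8696 * 210000.0 * 3671991.72 / 4000.0^2
= 475664.51 N = 475.6645 kN

475.6645 kN


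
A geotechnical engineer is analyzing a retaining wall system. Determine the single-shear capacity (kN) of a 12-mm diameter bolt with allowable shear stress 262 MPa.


A = pi * d^2 / 4 = pi * 12^2 / 4 = 113.0973 mm^2
V = f_v * A / 1000 = 262 * 113.0973 / 1000
= 29.6315 kN

29.6315 kN


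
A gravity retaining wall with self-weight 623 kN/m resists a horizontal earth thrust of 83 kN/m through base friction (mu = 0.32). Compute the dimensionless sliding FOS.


Resisting force = mu * W = 0.32 * 623 = 199.36 kN/m
FOS = Resisting / Driving = 199.36 / 83
= 2.4019 (dimensionless)

2.4019 (dimensionless)


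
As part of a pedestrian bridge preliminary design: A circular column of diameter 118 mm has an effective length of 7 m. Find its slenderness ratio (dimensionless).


Radius of gyration r = d / 4 = 118 / 4 = 29.5 mm
L_eff = 7000.0 mm
Slenderness ratio = L / r = 7000.0 / 29.5 = 237.29 (dimensionless)

237.29 (dimensionless)


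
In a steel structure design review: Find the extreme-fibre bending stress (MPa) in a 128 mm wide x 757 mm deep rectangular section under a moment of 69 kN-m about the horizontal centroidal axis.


I = b * h^3 / 12 = 128 * 757^3 / 12 = 4627179658.67 mm^4
y = h / 2 = 757 / 2 = 378.5 mm
M = 69 kN-m = 69000000.0 N-mm
sigma = M * y / I = 69000000.0 * 378.5 / 4627179658.67
= 5.64 MPa

5.64 MPa


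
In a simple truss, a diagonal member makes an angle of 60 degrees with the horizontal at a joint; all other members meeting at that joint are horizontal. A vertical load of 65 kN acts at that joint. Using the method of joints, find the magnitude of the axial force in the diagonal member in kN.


At the joint, only the diagonal has a vertical component, so vertical equilibrium gives:
F * sin(60) = 65
F = 65 / sin(60)
= 65 / 0.866025
= 75.06 kN

75.06 kN


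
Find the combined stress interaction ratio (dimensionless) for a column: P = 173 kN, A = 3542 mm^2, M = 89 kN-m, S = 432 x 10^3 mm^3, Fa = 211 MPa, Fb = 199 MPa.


f_a = P / A = 173000.0 / 3542 = 48.8425 MPa
f_b = M / S = 89000000.0 / 432000.0 = 206.0185 MPa
Ratio = f_a / Fa + f_b / Fb
= 48.8425 / 211 + 206.0185 / 199
= 1.2667 (dimensionless)

1.2667 (dimensionless)


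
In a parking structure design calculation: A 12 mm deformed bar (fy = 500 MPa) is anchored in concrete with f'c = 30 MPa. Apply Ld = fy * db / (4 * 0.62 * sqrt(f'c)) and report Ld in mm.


Ld = (fy * db) / (4 * 0.62 * sqrt(f'c))
= (500 * 12) / (4 * 0.62 * sqrt(30))
= 6000 / 13.5835
= 441.71 mm

441.71 mm


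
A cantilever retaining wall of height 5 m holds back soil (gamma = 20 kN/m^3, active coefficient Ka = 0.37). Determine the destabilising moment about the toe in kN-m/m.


Pa = 0.5 * Ka * gamma * H^2
= 0.5 * 0.37 * 20 * 5^2
= 92.5 kN/m
Arm = H / 3 = 5 / 3 = 1.6667 m
Mo = Pa * arm = Pa * H / 3 = 92.5 * 5 / 3 = 154.1667 kN-m/m

154.1667 kN-m/m


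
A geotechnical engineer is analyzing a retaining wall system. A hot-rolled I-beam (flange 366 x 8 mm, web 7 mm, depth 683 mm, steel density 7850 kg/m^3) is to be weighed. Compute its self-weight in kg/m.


A_flanges = 2 * 366 * 8 = 5856 mm^2
A_web = (683 - 2 * 8) * 7 = 4669 mm^2
A_total = 5856 + 4669 = 10525 mm^2 = 0.010525 m^2
Weight = rho * A = 7850 * 0.010525 = 82.6213 kg/m

82.6213 kg/m
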